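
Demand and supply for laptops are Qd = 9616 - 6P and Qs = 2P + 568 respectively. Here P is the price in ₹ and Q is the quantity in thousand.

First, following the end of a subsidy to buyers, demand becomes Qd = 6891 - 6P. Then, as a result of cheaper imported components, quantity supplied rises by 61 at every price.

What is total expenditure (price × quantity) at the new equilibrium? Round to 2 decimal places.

1717744.88

Solve the original market: 9616 - 6P = 2P + 568, hence P = 1131 and Q = 2830.
With the change applied: demand Qd = 6891 - 6P, supply Qs = 2P + 629.
New equilibrium: 6891 - 6P = 2P + 629 ⇒ 6262 = 8P ⇒ P = 782.75, Q = 2194.5.
New expenditure = 782.75 × 2194.5 = 1717744.88.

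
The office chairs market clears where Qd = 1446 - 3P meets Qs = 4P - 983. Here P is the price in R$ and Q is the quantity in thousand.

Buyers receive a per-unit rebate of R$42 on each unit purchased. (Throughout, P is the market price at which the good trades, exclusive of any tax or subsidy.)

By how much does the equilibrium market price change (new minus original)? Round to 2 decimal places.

+18.00

Initially, 1446 - 3P = 4P - 983, so 2429 = 7P and P = 347, Q = 405.
Since buyers' out-of-pocket price is the market price minus the rebate, the effective demand curve becomes Qd = 1572 - 3P.
Equate the new curves: 1572 - 3P = 4P - 983, giving 2555 = 7P, P = 365, Q = 477.
ΔP = 365 − 347 = +18.00.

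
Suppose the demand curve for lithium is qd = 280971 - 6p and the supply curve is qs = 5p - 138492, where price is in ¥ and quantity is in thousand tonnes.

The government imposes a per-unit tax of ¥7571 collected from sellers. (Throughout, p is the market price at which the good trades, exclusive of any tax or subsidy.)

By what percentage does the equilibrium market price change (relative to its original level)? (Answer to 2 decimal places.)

Initially, 280971 - 6p = 5p - 138492, so 419463 = 11p and p = 38133, q = 52173.
Since sellers keep the price net of the tax, the effective supply curve becomes qs = 5p - 176347.
New equilibrium: 280971 - 6p = 5p - 176347 ⇒ 457318 = 11p ⇒ p = 457318/11 ≈ 41574.3636, q = 346773/11 ≈ 31524.8182.
%Δp = (41574.3636 − 38133) / 38133 × 100 = +9.02%.

+9.02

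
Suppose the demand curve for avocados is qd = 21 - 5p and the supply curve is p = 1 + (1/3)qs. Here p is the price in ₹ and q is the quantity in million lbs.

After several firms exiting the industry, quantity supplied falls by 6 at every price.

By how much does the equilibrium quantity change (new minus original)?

Initially, 21 - 5p = 3p - 3, so 24 = 8p and p = 3, q = 6.
After the shift, demand is qd = 21 - 5p and supply is qs = 3p - 9.
New equilibrium: 21 - 5p = 3p - 9 ⇒ 30 = 8p ⇒ p = 3.75, q = 2.25.
Δq = 2.25 − 6 = -3.75.

-3.75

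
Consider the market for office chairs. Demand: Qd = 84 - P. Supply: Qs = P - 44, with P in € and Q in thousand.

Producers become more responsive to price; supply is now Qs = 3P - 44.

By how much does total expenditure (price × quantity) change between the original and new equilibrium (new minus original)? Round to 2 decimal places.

Original equilibrium: 84 - P = P - 44 gives 128 = 2P, so P = 64 and Q = 20.
With the change applied: demand Qd = 84 - P, supply Qs = 3P - 44.
Setting them equal: 84 - P = 3P - 44 → 128 = 4P, so P = 32 and Q = 52.
Expenditure moves from 64×20 = 1280 to 32×52 = 1664; change = +384.00.

+384.00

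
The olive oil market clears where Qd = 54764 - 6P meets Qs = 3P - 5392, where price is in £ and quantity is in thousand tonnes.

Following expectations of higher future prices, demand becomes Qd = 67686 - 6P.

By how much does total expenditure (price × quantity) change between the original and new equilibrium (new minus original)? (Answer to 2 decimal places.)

Solve the original market: 54764 - 6P = 3P - 5392, hence P = 6684 and Q = 14660.
After the shift, demand is Qd = 67686 - 6P and supply is Qs = 3P - 5392.
Setting them equal: 67686 - 6P = 3P - 5392 → 73078 = 9P, so P = 73078/9 ≈ 8119.7778 and Q = 56902/3 ≈ 18967.3333.
Expenditure moves from 6684×14660 = 97987440 to 8119.7778×18967.3333 = 154010531.7037; change = +56023091.70.

+56023091.70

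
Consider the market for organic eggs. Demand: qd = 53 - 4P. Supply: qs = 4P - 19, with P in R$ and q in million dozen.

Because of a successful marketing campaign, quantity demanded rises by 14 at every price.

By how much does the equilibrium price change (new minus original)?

Original equilibrium: 53 - 4P = 4P - 19 gives 72 = 8P, so P = 9 and q = 17.
After the shift, demand is qd = 67 - 4P and supply is qs = 4P - 19.
New equilibrium: 67 - 4P = 4P - 19 ⇒ 86 = 8P ⇒ P = 10.75, q = 24.
ΔP = 10.75 − 9 = +1.75.

+1.75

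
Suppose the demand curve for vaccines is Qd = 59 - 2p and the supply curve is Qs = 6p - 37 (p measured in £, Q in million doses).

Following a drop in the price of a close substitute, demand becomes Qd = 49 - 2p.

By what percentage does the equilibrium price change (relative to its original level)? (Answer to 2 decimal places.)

-10.42

Before the shock: 59 - 2p = 6p - 37 ⇒ 96 = 8p ⇒ p = 12, Q = 35.
After the shift, demand is Qd = 49 - 2p and supply is Qs = 6p - 37.
Equate the new curves: 49 - 2p = 6p - 37, giving 86 = 8p, p = 10.75, Q = 27.5.
%Δp = (10.75 − 12) / 12 × 100 = -10.42%.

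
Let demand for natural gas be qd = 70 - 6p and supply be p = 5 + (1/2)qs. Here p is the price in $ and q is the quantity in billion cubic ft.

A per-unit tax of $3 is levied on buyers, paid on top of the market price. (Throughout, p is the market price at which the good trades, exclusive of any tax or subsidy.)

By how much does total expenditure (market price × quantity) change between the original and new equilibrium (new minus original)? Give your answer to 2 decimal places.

Before the shock: 70 - 6p = 2p - 10 ⇒ 80 = 8p ⇒ p = 10, q = 10.
Since buyers pay the price plus the tax, the effective demand curve becomes qd = 52 - 6p.
Clearing the new market: 52 - 6p = 2p - 10, so p = 7.75 and q = 5.5.
Expenditure moves from 10×10 = 100 to 7.75×5.5 = 42.625; change = -57.38.

-57.38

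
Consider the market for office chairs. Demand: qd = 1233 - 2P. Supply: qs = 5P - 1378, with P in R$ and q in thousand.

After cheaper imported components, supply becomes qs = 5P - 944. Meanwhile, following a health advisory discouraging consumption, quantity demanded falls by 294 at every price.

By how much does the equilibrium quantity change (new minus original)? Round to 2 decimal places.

-86.00

Initially, 1233 - 2P = 5P - 1378, so 2611 = 7P and P = 373, q = 487.
With the change applied: demand qd = 939 - 2P, supply qs = 5P - 944.
New equilibrium: 939 - 2P = 5P - 944 ⇒ 1883 = 7P ⇒ P = 269, q = 401.
Δq = 401 − 487 = -86.00.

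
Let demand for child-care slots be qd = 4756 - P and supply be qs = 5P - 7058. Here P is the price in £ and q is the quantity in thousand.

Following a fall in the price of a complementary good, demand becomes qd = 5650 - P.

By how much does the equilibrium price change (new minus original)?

+149

Before the shock: 4756 - P = 5P - 7058 ⇒ 11814 = 6P ⇒ P = 1969, q = 2787.
After the shift, demand is qd = 5650 - P and supply is qs = 5P - 7058.
New equilibrium: 5650 - P = 5P - 7058 ⇒ 12708 = 6P ⇒ P = 2118, q = 3532.
ΔP = 2118 − 1969 = +149.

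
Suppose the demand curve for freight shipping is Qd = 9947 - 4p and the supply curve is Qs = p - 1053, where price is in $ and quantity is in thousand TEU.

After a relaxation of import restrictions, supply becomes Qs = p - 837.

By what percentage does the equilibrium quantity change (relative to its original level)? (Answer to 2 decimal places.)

Initially, 9947 - 4p = p - 1053, so 11000 = 5p and p = 2200, Q = 1147.
With the change applied: demand Qd = 9947 - 4p, supply Qs = p - 837.
Equate the new curves: 9947 - 4p = p - 837, giving 10784 = 5p, p = 2156.8, Q = 1319.8.
%ΔQ = (1319.8 − 1147) / 1147 × 100 = +15.07%.

+15.07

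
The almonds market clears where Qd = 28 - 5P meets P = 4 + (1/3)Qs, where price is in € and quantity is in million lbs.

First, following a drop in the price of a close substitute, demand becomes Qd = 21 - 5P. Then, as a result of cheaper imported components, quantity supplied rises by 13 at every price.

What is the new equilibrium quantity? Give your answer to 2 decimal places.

8.50

Initially, 28 - 5P = 3P - 12, so 40 = 8P and P = 5, Q = 3.
With the change applied: demand Qd = 21 - 5P, supply Qs = 3P + 1.
Clearing the new market: 21 - 5P = 3P + 1, so P = 2.5 and Q = 8.5.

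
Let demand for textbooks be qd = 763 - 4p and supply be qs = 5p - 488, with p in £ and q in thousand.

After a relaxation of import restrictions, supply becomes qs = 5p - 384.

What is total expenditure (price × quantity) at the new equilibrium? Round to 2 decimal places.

Solve the original market: 763 - 4p = 5p - 488, hence p = 139 and q = 207.
The shock moves the curves to qd = 763 - 4p and qs = 5p - 384.
Equate the new curves: 763 - 4p = 5p - 384, giving 1147 = 9p, p = 1147/9 ≈ 127.4444, q = 2279/9 ≈ 253.2222.
New expenditure = 127.4444 × 253.2222 = 32271.77.

32271.77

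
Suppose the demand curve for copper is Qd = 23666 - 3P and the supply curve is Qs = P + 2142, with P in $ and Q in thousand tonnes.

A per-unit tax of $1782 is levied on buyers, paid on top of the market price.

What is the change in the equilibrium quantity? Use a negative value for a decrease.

-1336.5

Original equilibrium: 23666 - 3P = P + 2142 gives 21524 = 4P, so P = 5381 and Q = 7523.
Since buyers pay the price plus the tax, the effective demand curve becomes Qd = 18320 - 3P.
Clearing the new market: 18320 - 3P = P + 2142, so P = 4044.5 and Q = 6186.5.
ΔQ = 6186.5 − 7523 = -1336.5.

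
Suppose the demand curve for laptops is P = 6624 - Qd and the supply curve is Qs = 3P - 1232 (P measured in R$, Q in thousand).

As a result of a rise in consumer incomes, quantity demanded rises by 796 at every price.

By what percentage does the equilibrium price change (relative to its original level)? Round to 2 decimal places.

+10.13

Original equilibrium: 6624 - P = 3P - 1232 gives 7856 = 4P, so P = 1964 and Q = 4660.
With the change applied: demand Qd = 7420 - P, supply Qs = 3P - 1232.
New equilibrium: 7420 - P = 3P - 1232 ⇒ 8652 = 4P ⇒ P = 2163, Q = 5257.
%ΔP = (2163 − 1964) / 1964 × 100 = +10.13%.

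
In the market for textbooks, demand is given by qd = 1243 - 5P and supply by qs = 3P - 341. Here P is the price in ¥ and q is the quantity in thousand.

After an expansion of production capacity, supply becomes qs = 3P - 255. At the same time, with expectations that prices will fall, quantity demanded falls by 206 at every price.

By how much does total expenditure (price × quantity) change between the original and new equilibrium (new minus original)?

Original equilibrium: 1243 - 5P = 3P - 341 gives 1584 = 8P, so P = 198 and q = 253.
The shock moves the curves to qd = 1037 - 5P and qs = 3P - 255.
Clearing the new market: 1037 - 5P = 3P - 255, so P = 161.5 and q = 229.5.
Expenditure moves from 198×253 = 50094 to 161.5×229.5 = 37064.25; change = -13029.75.

-13029.75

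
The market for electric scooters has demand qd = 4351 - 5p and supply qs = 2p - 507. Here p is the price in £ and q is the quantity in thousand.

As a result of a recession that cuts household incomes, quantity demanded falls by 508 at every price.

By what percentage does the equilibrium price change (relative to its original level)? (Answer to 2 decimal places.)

Initially, 4351 - 5p = 2p - 507, so 4858 = 7p and p = 694, q = 881.
The new curves are qd = 3843 - 5p (demand) and qs = 2p - 507 (supply).
Equate the new curves: 3843 - 5p = 2p - 507, giving 4350 = 7p, p = 4350/7 ≈ 621.4286, q = 5151/7 ≈ 735.8571.
%Δp = (621.4286 − 694) / 694 × 100 = -10.46%.

-10.46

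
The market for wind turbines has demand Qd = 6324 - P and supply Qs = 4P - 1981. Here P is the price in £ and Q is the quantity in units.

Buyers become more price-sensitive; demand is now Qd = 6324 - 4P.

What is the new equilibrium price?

1038.125

Initially, 6324 - P = 4P - 1981, so 8305 = 5P and P = 1661, Q = 4663.
The new curves are Qd = 6324 - 4P (demand) and Qs = 4P - 1981 (supply).
New equilibrium: 6324 - 4P = 4P - 1981 ⇒ 8305 = 8P ⇒ P = 1038.125, Q = 2171.5.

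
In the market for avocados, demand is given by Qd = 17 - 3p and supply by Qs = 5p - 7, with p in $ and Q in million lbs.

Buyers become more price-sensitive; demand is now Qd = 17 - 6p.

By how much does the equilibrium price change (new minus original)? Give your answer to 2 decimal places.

-0.82

Initially, 17 - 3p = 5p - 7, so 24 = 8p and p = 3, Q = 8.
With the change applied: demand Qd = 17 - 6p, supply Qs = 5p - 7.
Clearing the new market: 17 - 6p = 5p - 7, so p = 24/11 ≈ 2.1818 and Q = 43/11 ≈ 3.9091.
Δp = 2.1818 − 3 = -0.82.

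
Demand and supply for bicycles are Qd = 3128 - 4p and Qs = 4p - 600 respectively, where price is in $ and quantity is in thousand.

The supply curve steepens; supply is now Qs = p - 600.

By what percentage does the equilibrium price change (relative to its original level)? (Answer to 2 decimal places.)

Before the shock: 3128 - 4p = 4p - 600 ⇒ 3728 = 8p ⇒ p = 466, Q = 1264.
The new curves are Qd = 3128 - 4p (demand) and Qs = p - 600 (supply).
Equate the new curves: 3128 - 4p = p - 600, giving 3728 = 5p, p = 745.6, Q = 145.6.
%Δp = (745.6 − 466) / 466 × 100 = +60.00%.

+60.00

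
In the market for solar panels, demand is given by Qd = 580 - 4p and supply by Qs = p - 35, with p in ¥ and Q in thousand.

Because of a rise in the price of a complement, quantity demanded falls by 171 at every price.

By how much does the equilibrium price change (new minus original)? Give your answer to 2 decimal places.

Original equilibrium: 580 - 4p = p - 35 gives 615 = 5p, so p = 123 and Q = 88.
The new curves are Qd = 409 - 4p (demand) and Qs = p - 35 (supply).
Setting them equal: 409 - 4p = p - 35 → 444 = 5p, so p = 88.8 and Q = 53.8.
Δp = 88.8 − 123 = -34.20.

-34.20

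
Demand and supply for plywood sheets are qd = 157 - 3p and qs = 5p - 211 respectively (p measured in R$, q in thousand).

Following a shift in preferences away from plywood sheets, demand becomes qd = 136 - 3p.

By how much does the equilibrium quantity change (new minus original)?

-13.125

Solve the original market: 157 - 3p = 5p - 211, hence p = 46 and q = 19.
The shock moves the curves to qd = 136 - 3p and qs = 5p - 211.
New equilibrium: 136 - 3p = 5p - 211 ⇒ 347 = 8p ⇒ p = 43.375, q = 5.875.
Δq = 5.875 − 19 = -13.125.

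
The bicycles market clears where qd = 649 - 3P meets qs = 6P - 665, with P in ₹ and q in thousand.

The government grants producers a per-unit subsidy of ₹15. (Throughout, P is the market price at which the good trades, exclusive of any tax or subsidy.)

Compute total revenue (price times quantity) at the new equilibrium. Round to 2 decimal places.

Initially, 649 - 3P = 6P - 665, so 1314 = 9P and P = 146, q = 211.
Since sellers receive the price plus the subsidy, the effective supply curve becomes qs = 6P - 575.
New equilibrium: 649 - 3P = 6P - 575 ⇒ 1224 = 9P ⇒ P = 136, q = 241.
New expenditure = 136 × 241 = 32776.00.

32776.00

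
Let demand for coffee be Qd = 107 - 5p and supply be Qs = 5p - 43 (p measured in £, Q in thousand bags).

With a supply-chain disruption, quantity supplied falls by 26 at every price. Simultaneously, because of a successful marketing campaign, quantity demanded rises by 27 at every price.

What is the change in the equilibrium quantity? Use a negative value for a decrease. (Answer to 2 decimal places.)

+0.50

Original equilibrium: 107 - 5p = 5p - 43 gives 150 = 10p, so p = 15 and Q = 32.
The shock moves the curves to Qd = 134 - 5p and Qs = 5p - 69.
Clearing the new market: 134 - 5p = 5p - 69, so p = 20.3 and Q = 32.5.
ΔQ = 32.5 − 32 = +0.50.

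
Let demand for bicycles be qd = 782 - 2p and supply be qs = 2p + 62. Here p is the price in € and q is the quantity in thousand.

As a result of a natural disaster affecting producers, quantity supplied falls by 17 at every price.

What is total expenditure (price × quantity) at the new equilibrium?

76187.375

Solve the original market: 782 - 2p = 2p + 62, hence p = 180 and q = 422.
The new curves are qd = 782 - 2p (demand) and qs = 2p + 45 (supply).
Clearing the new market: 782 - 2p = 2p + 45, so p = 184.25 and q = 413.5.
New expenditure = 184.25 × 413.5 = 76187.375.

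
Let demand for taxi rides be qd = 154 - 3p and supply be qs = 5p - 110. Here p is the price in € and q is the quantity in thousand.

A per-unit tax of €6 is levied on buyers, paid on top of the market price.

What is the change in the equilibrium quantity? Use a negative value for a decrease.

Original equilibrium: 154 - 3p = 5p - 110 gives 264 = 8p, so p = 33 and q = 55.
Since buyers pay the price plus the tax, the effective demand curve becomes qd = 136 - 3p.
New equilibrium: 136 - 3p = 5p - 110 ⇒ 246 = 8p ⇒ p = 30.75, q = 43.75.
Δq = 43.75 − 55 = -11.25.

-11.25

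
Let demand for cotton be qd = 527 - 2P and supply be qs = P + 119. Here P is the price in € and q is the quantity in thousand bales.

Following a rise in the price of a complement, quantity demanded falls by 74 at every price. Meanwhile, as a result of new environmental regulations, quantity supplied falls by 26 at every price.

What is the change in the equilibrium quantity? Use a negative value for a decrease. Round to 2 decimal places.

Initially, 527 - 2P = P + 119, so 408 = 3P and P = 136, q = 255.
The shock moves the curves to qd = 453 - 2P and qs = P + 93.
Clearing the new market: 453 - 2P = P + 93, so P = 120 and q = 213.
Δq = 213 − 255 = -42.00.

-42.00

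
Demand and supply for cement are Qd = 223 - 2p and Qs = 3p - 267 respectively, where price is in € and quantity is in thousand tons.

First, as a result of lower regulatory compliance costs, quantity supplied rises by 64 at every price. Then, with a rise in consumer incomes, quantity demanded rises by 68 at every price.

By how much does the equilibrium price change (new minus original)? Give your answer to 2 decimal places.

Solve the original market: 223 - 2p = 3p - 267, hence p = 98 and Q = 27.
With the change applied: demand Qd = 291 - 2p, supply Qs = 3p - 203.
New equilibrium: 291 - 2p = 3p - 203 ⇒ 494 = 5p ⇒ p = 98.8, Q = 93.4.
Δp = 98.8 − 98 = +0.80.

+0.80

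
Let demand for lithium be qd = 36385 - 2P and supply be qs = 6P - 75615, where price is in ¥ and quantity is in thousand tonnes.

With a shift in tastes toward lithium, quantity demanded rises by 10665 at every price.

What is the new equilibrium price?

15333.125

Solve the original market: 36385 - 2P = 6P - 75615, hence P = 14000 and q = 8385.
The new curves are qd = 47050 - 2P (demand) and qs = 6P - 75615 (supply).
Clearing the new market: 47050 - 2P = 6P - 75615, so P = 15333.125 and q = 16383.75.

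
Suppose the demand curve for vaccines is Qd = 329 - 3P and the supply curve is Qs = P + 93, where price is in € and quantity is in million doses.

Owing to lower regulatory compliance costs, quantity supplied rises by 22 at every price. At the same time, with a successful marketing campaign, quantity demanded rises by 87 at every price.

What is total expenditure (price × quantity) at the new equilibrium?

14316.3125

Original equilibrium: 329 - 3P = P + 93 gives 236 = 4P, so P = 59 and Q = 152.
After the shift, demand is Qd = 416 - 3P and supply is Qs = P + 115.
New equilibrium: 416 - 3P = P + 115 ⇒ 301 = 4P ⇒ P = 75.25, Q = 190.25.
New expenditure = 75.25 × 190.25 = 14316.3125.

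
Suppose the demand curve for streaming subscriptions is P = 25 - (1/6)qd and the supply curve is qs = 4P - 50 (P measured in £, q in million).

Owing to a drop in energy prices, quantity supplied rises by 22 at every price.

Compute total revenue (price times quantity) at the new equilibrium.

Original equilibrium: 150 - 6P = 4P - 50 gives 200 = 10P, so P = 20 and q = 30.
With the change applied: demand qd = 150 - 6P, supply qs = 4P - 28.
Clearing the new market: 150 - 6P = 4P - 28, so P = 17.8 and q = 43.2.
New expenditure = 17.8 × 43.2 = 768.96.

768.96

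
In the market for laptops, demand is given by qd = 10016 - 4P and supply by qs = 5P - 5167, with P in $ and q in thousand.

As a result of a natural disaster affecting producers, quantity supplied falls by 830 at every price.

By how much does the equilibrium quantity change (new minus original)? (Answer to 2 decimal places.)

-368.89

Initially, 10016 - 4P = 5P - 5167, so 15183 = 9P and P = 1687, q = 3268.
The new curves are qd = 10016 - 4P (demand) and qs = 5P - 5997 (supply).
Setting them equal: 10016 - 4P = 5P - 5997 → 16013 = 9P, so P = 16013/9 ≈ 1779.2222 and q = 26092/9 ≈ 2899.1111.
Δq = 2899.1111 − 3268 = -368.89.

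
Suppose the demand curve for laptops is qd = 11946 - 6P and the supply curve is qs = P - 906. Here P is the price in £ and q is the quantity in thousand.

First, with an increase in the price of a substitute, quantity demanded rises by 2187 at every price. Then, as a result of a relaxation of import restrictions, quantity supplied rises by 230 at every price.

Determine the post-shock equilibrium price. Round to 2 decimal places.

2115.57

Solve the original market: 11946 - 6P = P - 906, hence P = 1836 and q = 930.
The shock moves the curves to qd = 14133 - 6P and qs = P - 676.
New equilibrium: 14133 - 6P = P - 676 ⇒ 14809 = 7P ⇒ P = 14809/7 ≈ 2115.5714, q = 10077/7 ≈ 1439.5714.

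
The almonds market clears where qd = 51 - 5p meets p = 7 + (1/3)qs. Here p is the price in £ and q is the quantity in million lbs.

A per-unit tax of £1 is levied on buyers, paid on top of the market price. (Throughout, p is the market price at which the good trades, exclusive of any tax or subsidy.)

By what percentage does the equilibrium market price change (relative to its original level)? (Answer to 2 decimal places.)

-6.94

Before the shock: 51 - 5p = 3p - 21 ⇒ 72 = 8p ⇒ p = 9, q = 6.
Since buyers pay the price plus the tax, the effective demand curve becomes qd = 46 - 5p.
New equilibrium: 46 - 5p = 3p - 21 ⇒ 67 = 8p ⇒ p = 8.375, q = 4.125.
%Δp = (8.375 − 9) / 9 × 100 = -6.94%.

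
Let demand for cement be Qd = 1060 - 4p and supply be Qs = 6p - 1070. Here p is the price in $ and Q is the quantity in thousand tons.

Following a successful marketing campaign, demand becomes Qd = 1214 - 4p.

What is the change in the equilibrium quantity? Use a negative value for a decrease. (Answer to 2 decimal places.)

+92.40

Initially, 1060 - 4p = 6p - 1070, so 2130 = 10p and p = 213, Q = 208.
The shock moves the curves to Qd = 1214 - 4p and Qs = 6p - 1070.
Equate the new curves: 1214 - 4p = 6p - 1070, giving 2284 = 10p, p = 228.4, Q = 300.4.
ΔQ = 300.4 − 208 = +92.40.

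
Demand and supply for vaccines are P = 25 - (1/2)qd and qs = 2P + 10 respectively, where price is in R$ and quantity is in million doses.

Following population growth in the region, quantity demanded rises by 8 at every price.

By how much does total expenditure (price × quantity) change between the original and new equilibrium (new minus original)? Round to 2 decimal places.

Before the shock: 50 - 2P = 2P + 10 ⇒ 40 = 4P ⇒ P = 10, q = 30.
After the shift, demand is qd = 58 - 2P and supply is qs = 2P + 10.
Setting them equal: 58 - 2P = 2P + 10 → 48 = 4P, so P = 12 and q = 34.
Expenditure moves from 10×30 = 300 to 12×34 = 408; change = +108.00.

+108.00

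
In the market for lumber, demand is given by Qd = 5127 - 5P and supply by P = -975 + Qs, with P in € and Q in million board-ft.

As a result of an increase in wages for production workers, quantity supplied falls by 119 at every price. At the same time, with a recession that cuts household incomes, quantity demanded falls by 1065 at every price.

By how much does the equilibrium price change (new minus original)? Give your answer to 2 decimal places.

-157.67

Solve the original market: 5127 - 5P = P + 975, hence P = 692 and Q = 1667.
With the change applied: demand Qd = 4062 - 5P, supply Qs = P + 856.
Setting them equal: 4062 - 5P = P + 856 → 3206 = 6P, so P = 1603/3 ≈ 534.3333 and Q = 4171/3 ≈ 1390.3333.
ΔP = 534.3333 − 692 = -157.67.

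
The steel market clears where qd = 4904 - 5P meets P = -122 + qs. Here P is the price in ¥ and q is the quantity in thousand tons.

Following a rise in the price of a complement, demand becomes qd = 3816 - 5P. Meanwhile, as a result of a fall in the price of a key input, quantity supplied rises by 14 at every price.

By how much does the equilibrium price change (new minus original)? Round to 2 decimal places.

Original equilibrium: 4904 - 5P = P + 122 gives 4782 = 6P, so P = 797 and q = 919.
With the change applied: demand qd = 3816 - 5P, supply qs = P + 136.
Equate the new curves: 3816 - 5P = P + 136, giving 3680 = 6P, P = 1840/3 ≈ 613.3333, q = 2248/3 ≈ 749.3333.
ΔP = 613.3333 − 797 = -183.67.

-183.67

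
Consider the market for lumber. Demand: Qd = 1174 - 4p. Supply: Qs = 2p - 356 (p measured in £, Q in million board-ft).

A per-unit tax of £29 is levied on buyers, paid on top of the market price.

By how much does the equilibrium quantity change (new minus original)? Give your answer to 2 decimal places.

-38.67

Original equilibrium: 1174 - 4p = 2p - 356 gives 1530 = 6p, so p = 255 and Q = 154.
Since buyers pay the price plus the tax, the effective demand curve becomes Qd = 1058 - 4p.
New equilibrium: 1058 - 4p = 2p - 356 ⇒ 1414 = 6p ⇒ p = 707/3 ≈ 235.6667, Q = 346/3 ≈ 115.3333.
ΔQ = 115.3333 − 154 = -38.67.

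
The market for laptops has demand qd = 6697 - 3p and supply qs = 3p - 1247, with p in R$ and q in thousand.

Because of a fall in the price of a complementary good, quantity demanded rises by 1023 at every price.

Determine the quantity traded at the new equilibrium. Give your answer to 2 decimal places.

Solve the original market: 6697 - 3p = 3p - 1247, hence p = 1324 and q = 2725.
The new curves are qd = 7720 - 3p (demand) and qs = 3p - 1247 (supply).
New equilibrium: 7720 - 3p = 3p - 1247 ⇒ 8967 = 6p ⇒ p = 1494.5, q = 3236.5.

3236.50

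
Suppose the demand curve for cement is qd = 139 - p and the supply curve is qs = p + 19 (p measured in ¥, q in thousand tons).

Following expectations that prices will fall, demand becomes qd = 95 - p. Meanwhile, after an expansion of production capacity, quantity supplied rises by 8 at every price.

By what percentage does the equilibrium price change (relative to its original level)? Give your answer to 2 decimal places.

Solve the original market: 139 - p = p + 19, hence p = 60 and q = 79.
The shock moves the curves to qd = 95 - p and qs = p + 27.
New equilibrium: 95 - p = p + 27 ⇒ 68 = 2p ⇒ p = 34, q = 61.
%Δp = (34 − 60) / 60 × 100 = -43.33%.

-43.33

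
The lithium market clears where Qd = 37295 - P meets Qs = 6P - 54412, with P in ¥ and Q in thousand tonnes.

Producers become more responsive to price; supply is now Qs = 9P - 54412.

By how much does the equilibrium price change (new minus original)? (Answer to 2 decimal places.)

Initially, 37295 - P = 6P - 54412, so 91707 = 7P and P = 13101, Q = 24194.
After the shift, demand is Qd = 37295 - P and supply is Qs = 9P - 54412.
New equilibrium: 37295 - P = 9P - 54412 ⇒ 91707 = 10P ⇒ P = 9170.7, Q = 28124.3.
ΔP = 9170.7 − 13101 = -3930.30.

-3930.30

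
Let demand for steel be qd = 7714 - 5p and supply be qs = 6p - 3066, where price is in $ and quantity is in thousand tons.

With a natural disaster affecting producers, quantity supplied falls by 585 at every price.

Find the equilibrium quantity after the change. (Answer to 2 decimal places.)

Solve the original market: 7714 - 5p = 6p - 3066, hence p = 980 and q = 2814.
The shock moves the curves to qd = 7714 - 5p and qs = 6p - 3651.
New equilibrium: 7714 - 5p = 6p - 3651 ⇒ 11365 = 11p ⇒ p = 11365/11 ≈ 1033.1818, q = 28029/11 ≈ 2548.0909.

2548.09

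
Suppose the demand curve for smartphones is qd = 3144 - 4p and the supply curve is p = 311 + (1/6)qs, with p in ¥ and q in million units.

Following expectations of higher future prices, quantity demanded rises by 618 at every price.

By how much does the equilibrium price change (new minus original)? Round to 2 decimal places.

Solve the original market: 3144 - 4p = 6p - 1866, hence p = 501 and q = 1140.
The new curves are qd = 3762 - 4p (demand) and qs = 6p - 1866 (supply).
New equilibrium: 3762 - 4p = 6p - 1866 ⇒ 5628 = 10p ⇒ p = 562.8, q = 1510.8.
Δp = 562.8 − 501 = +61.80.

+61.80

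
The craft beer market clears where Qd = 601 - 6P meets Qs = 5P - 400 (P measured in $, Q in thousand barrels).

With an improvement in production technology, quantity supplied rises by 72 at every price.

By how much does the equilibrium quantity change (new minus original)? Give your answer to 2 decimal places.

Initially, 601 - 6P = 5P - 400, so 1001 = 11P and P = 91, Q = 55.
The shock moves the curves to Qd = 601 - 6P and Qs = 5P - 328.
Equate the new curves: 601 - 6P = 5P - 328, giving 929 = 11P, P = 929/11 ≈ 84.4545, Q = 1037/11 ≈ 94.2727.
ΔQ = 94.2727 − 55 = +39.27.

+39.27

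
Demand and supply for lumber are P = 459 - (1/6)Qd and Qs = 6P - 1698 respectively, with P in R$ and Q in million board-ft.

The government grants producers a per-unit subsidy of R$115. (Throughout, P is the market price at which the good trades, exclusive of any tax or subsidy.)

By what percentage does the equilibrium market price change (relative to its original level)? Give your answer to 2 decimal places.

-15.50

Before the shock: 2754 - 6P = 6P - 1698 ⇒ 4452 = 12P ⇒ P = 371, Q = 528.
Since sellers receive the price plus the subsidy, the effective supply curve becomes Qs = 6P - 1008.
Setting them equal: 2754 - 6P = 6P - 1008 → 3762 = 12P, so P = 313.5 and Q = 873.
%ΔP = (313.5 − 371) / 371 × 100 = -15.50%.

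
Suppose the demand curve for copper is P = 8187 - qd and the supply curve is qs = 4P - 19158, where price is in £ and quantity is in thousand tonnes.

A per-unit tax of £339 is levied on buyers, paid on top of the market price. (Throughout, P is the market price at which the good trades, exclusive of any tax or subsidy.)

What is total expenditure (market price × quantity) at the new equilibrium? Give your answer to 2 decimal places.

Before the shock: 8187 - P = 4P - 19158 ⇒ 27345 = 5P ⇒ P = 5469, q = 2718.
Since buyers pay the price plus the tax, the effective demand curve becomes qd = 7848 - P.
Setting them equal: 7848 - P = 4P - 19158 → 27006 = 5P, so P = 5401.2 and q = 2446.8.
New expenditure = 5401.2 × 2446.8 = 13215656.16.

13215656.16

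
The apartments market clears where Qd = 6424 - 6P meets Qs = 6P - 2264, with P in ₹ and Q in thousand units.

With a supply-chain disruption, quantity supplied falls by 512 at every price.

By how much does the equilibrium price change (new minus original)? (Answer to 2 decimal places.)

+42.67

Initially, 6424 - 6P = 6P - 2264, so 8688 = 12P and P = 724, Q = 2080.
The new curves are Qd = 6424 - 6P (demand) and Qs = 6P - 2776 (supply).
New equilibrium: 6424 - 6P = 6P - 2776 ⇒ 9200 = 12P ⇒ P = 2300/3 ≈ 766.6667, Q = 1824.
ΔP = 766.6667 − 724 = +42.67.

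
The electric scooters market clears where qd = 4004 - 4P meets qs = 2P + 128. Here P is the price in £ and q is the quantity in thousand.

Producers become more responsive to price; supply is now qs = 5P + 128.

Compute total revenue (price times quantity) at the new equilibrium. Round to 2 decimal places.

982494.22

Solve the original market: 4004 - 4P = 2P + 128, hence P = 646 and q = 1420.
With the change applied: demand qd = 4004 - 4P, supply qs = 5P + 128.
Setting them equal: 4004 - 4P = 5P + 128 → 3876 = 9P, so P = 1292/3 ≈ 430.6667 and q = 6844/3 ≈ 2281.3333.
New expenditure = 430.6667 × 2281.3333 = 982494.22.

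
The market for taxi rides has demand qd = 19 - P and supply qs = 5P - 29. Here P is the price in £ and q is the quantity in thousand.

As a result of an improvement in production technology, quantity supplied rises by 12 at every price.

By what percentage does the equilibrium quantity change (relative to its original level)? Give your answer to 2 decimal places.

+18.18

Before the shock: 19 - P = 5P - 29 ⇒ 48 = 6P ⇒ P = 8, q = 11.
The new curves are qd = 19 - P (demand) and qs = 5P - 17 (supply).
Setting them equal: 19 - P = 5P - 17 → 36 = 6P, so P = 6 and q = 13.
%Δq = (13 − 11) / 11 × 100 = +18.18%.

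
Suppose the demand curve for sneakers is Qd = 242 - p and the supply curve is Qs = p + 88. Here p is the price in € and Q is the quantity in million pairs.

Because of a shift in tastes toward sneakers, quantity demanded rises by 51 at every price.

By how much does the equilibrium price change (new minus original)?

Solve the original market: 242 - p = p + 88, hence p = 77 and Q = 165.
The new curves are Qd = 293 - p (demand) and Qs = p + 88 (supply).
Clearing the new market: 293 - p = p + 88, so p = 102.5 and Q = 190.5.
Δp = 102.5 − 77 = +25.5.

+25.5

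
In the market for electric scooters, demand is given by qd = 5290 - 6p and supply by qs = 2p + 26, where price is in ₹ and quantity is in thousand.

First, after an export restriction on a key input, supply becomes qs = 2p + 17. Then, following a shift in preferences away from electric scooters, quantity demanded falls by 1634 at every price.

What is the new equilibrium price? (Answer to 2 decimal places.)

Before the shock: 5290 - 6p = 2p + 26 ⇒ 5264 = 8p ⇒ p = 658, q = 1342.
The new curves are qd = 3656 - 6p (demand) and qs = 2p + 17 (supply).
New equilibrium: 3656 - 6p = 2p + 17 ⇒ 3639 = 8p ⇒ p = 454.875, q = 926.75.

454.88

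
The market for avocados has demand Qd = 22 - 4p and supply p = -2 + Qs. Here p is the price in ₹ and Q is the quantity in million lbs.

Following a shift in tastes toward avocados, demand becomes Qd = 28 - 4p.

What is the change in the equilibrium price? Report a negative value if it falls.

Original equilibrium: 22 - 4p = p + 2 gives 20 = 5p, so p = 4 and Q = 6.
With the change applied: demand Qd = 28 - 4p, supply Qs = p + 2.
Equate the new curves: 28 - 4p = p + 2, giving 26 = 5p, p = 5.2, Q = 7.2.
Δp = 5.2 − 4 = +1.2.

+1.2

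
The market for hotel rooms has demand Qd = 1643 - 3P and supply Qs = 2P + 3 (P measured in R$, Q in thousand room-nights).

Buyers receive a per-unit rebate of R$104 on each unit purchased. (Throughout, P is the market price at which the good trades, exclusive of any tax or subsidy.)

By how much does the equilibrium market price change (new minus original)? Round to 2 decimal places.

+62.40

Initially, 1643 - 3P = 2P + 3, so 1640 = 5P and P = 328, Q = 659.
Since buyers' out-of-pocket price is the market price minus the rebate, the effective demand curve becomes Qd = 1955 - 3P.
New equilibrium: 1955 - 3P = 2P + 3 ⇒ 1952 = 5P ⇒ P = 390.4, Q = 783.8.
ΔP = 390.4 − 328 = +62.40.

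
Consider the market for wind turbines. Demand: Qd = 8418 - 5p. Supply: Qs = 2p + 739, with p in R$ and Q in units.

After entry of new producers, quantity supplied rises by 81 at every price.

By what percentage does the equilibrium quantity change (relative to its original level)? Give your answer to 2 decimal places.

Initially, 8418 - 5p = 2p + 739, so 7679 = 7p and p = 1097, Q = 2933.
After the shift, demand is Qd = 8418 - 5p and supply is Qs = 2p + 820.
Setting them equal: 8418 - 5p = 2p + 820 → 7598 = 7p, so p = 7598/7 ≈ 1085.4286 and Q = 20936/7 ≈ 2990.8571.
%ΔQ = (2990.8571 − 2933) / 2933 × 100 = +1.97%.

+1.97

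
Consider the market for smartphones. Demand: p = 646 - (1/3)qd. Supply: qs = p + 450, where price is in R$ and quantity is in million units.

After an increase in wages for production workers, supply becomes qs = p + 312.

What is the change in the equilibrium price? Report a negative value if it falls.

+34.5

Before the shock: 1938 - 3p = p + 450 ⇒ 1488 = 4p ⇒ p = 372, q = 822.
The new curves are qd = 1938 - 3p (demand) and qs = p + 312 (supply).
New equilibrium: 1938 - 3p = p + 312 ⇒ 1626 = 4p ⇒ p = 406.5, q = 718.5.
Δp = 406.5 − 372 = +34.5.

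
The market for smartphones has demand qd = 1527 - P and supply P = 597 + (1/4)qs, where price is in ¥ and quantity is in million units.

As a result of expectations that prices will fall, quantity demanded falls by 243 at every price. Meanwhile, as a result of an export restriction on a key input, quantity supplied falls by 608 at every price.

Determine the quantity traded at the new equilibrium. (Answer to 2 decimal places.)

428.00

Initially, 1527 - P = 4P - 2388, so 3915 = 5P and P = 783, q = 744.
The new curves are qd = 1284 - P (demand) and qs = 4P - 2996 (supply).
New equilibrium: 1284 - P = 4P - 2996 ⇒ 4280 = 5P ⇒ P = 856, q = 428.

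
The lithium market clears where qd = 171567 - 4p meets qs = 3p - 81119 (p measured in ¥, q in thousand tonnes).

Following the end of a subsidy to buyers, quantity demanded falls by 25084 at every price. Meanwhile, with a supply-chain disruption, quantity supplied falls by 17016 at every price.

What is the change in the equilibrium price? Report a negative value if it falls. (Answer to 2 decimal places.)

-1152.57

Original equilibrium: 171567 - 4p = 3p - 81119 gives 252686 = 7p, so p = 36098 and q = 27175.
The new curves are qd = 146483 - 4p (demand) and qs = 3p - 98135 (supply).
Setting them equal: 146483 - 4p = 3p - 98135 → 244618 = 7p, so p = 244618/7 ≈ 34945.4286 and q = 46909/7 ≈ 6701.2857.
Δp = 34945.4286 − 36098 = -1152.57.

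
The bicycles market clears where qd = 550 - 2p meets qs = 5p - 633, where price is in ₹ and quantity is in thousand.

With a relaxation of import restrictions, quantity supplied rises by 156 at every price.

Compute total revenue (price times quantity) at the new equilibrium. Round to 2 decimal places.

37642.69

Original equilibrium: 550 - 2p = 5p - 633 gives 1183 = 7p, so p = 169 and q = 212.
The new curves are qd = 550 - 2p (demand) and qs = 5p - 477 (supply).
Clearing the new market: 550 - 2p = 5p - 477, so p = 1027/7 ≈ 146.7143 and q = 1796/7 ≈ 256.5714.
New expenditure = 146.7143 × 256.5714 = 37642.69.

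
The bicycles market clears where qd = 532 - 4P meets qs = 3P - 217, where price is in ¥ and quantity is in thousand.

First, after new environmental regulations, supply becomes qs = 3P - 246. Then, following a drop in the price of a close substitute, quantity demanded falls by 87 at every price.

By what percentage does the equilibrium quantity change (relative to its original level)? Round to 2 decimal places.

-51.79

Before the shock: 532 - 4P = 3P - 217 ⇒ 749 = 7P ⇒ P = 107, q = 104.
The shock moves the curves to qd = 445 - 4P and qs = 3P - 246.
New equilibrium: 445 - 4P = 3P - 246 ⇒ 691 = 7P ⇒ P = 691/7 ≈ 98.7143, q = 351/7 ≈ 50.1429.
%Δq = (50.1429 − 104) / 104 × 100 = -51.79%.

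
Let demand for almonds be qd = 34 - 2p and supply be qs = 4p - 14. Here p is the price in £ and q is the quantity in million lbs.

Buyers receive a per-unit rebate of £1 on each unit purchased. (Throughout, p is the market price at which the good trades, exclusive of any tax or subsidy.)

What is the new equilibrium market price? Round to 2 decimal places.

8.33

Before the shock: 34 - 2p = 4p - 14 ⇒ 48 = 6p ⇒ p = 8, q = 18.
Since buyers' out-of-pocket price is the market price minus the rebate, the effective demand curve becomes qd = 36 - 2p.
New equilibrium: 36 - 2p = 4p - 14 ⇒ 50 = 6p ⇒ p = 25/3 ≈ 8.3333, q = 58/3 ≈ 19.3333.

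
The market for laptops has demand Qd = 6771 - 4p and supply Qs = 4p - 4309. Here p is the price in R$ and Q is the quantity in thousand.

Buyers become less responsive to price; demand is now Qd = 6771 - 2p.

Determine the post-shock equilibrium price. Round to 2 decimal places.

Original equilibrium: 6771 - 4p = 4p - 4309 gives 11080 = 8p, so p = 1385 and Q = 1231.
The new curves are Qd = 6771 - 2p (demand) and Qs = 4p - 4309 (supply).
Clearing the new market: 6771 - 2p = 4p - 4309, so p = 5540/3 ≈ 1846.6667 and Q = 9233/3 ≈ 3077.6667.

1846.67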